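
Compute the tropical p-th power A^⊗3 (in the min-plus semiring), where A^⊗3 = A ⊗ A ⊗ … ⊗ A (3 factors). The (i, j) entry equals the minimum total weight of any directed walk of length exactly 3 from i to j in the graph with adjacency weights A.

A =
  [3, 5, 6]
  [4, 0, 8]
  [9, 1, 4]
A^⊗3 =
  [9, 5, 12]
  [4, 0, 8]
  [5, 1, 9]

Each entry (A^⊗3)_ij equals the minimum over all length-3 walks i = v_0 → v_1 → … → v_3 = j of Σ_t A[v_t][v_{t+1}]. For example, for (i, j) = (0, 2) we minimise over 9 possible intermediate vertex sequences; the minimum is 12, attained along the walk 0 → 0 → 0 → 2.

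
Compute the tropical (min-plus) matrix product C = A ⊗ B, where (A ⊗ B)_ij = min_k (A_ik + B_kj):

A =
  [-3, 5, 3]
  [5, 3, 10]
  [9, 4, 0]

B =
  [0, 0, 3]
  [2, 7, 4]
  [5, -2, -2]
A ⊗ B =
  [-3, -3, 0]
  [5, 5, 7]
  [5, -2, -2]

Apply the min-plus product entry-by-entry:
  C[0][0] = min over k of (A[0][0] + B[0][0] = -3 + 0 = -3, A[0][1] + B[1][0] = 5 + 2 = 7, A[0][2] + B[2][0] = 3 + 5 = 8) = -3 (attained at k = 0)
  C[0][1] = min over k of (A[0][0] + B[0][1] = -3 + 0 = -3, A[0][1] + B[1][1] = 5 + 7 = 12, A[0][2] + B[2][1] = 3 + -2 = 1) = -3 (attained at k = 0)
  C[0][2] = min over k of (A[0][0] + B[0][2] = -3 + 3 = 0, A[0][1] + B[1][2] = 5 + 4 = 9, A[0][2] + B[2][2] = 3 + -2 = 1) = 0 (attained at k = 0)
  C[1][0] = min over k of (A[1][0] + B[0][0] = 5 + 0 = 5, A[1][1] + B[1][0] = 3 + 2 = 5, A[1][2] + B[2][0] = 10 + 5 = 15) = 5 (attained at k = 0)
  C[1][1] = min over k of (A[1][0] + B[0][1] = 5 + 0 = 5, A[1][1] + B[1][1] = 3 + 7 = 10, A[1][2] + B[2][1] = 10 + -2 = 8) = 5 (attained at k = 0)
  C[1][2] = min over k of (A[1][0] + B[0][2] = 5 + 3 = 8, A[1][1] + B[1][2] = 3 + 4 = 7, A[1][2] + B[2][2] = 10 + -2 = 8) = 7 (attained at k = 1)
  C[2][0] = min over k of (A[2][0] + B[0][0] = 9 + 0 = 9, A[2][1] + B[1][0] = 4 + 2 = 6, A[2][2] + B[2][0] = 0 + 5 = 5) = 5 (attained at k = 2)
  C[2][1] = min over k of (A[2][0] + B[0][1] = 9 + 0 = 9, A[2][1] + B[1][1] = 4 + 7 = 11, A[2][2] + B[2][1] = 0 + -2 = -2) = -2 (attained at k = 2)
  C[2][2] = min over k of (A[2][0] + B[0][2] = 9 + 3 = 12, A[2][1] + B[1][2] = 4 + 4 = 8, A[2][2] + B[2][2] = 0 + -2 = -2) = -2 (attained at k = 2)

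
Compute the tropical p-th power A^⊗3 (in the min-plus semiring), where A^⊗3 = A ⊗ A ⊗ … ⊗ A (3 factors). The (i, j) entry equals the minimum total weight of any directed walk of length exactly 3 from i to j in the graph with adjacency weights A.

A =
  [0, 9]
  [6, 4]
A^⊗3 =
  [0, 9]
  [6, 12]

Each entry (A^⊗3)_ij equals the minimum over all length-3 walks i = v_0 → v_1 → … → v_3 = j of Σ_t A[v_t][v_{t+1}]. For example, for (i, j) = (0, 1) we minimise over 4 possible intermediate vertex sequences; the minimum is 9, attained along the walk 0 → 0 → 0 → 1.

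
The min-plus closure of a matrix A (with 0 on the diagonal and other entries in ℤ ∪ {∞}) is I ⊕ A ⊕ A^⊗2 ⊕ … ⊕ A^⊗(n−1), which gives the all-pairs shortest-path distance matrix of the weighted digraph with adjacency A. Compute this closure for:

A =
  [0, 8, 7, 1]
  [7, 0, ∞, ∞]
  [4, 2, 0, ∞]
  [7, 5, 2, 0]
Closure =
  [0, 5, 3, 1]
  [7, 0, 10, 8]
  [4, 2, 0, 5]
  [6, 4, 2, 0]

This is the Floyd-Warshall all-pairs shortest-path computation. For each intermediate vertex k = 0, 1, …, 3, update dist[i][j] ← min(dist[i][j], dist[i][k] + dist[k][j]). The final matrix gives, for each (i, j), the minimum total weight of any directed path from i to j (possibly empty when i = j).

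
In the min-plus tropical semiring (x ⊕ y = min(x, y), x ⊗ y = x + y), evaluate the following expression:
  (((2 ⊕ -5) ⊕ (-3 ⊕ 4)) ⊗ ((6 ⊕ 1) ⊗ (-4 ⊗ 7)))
(((2 ⊕ -5) ⊕ (-3 ⊕ 4)) ⊗ ((6 ⊕ 1) ⊗ (-4 ⊗ 7))) = -1

Expand innermost to outermost. Recall ⊕ takes the minimum of its arguments and ⊗ takes their sum. Working out the expression (((2 ⊕ -5) ⊕ (-3 ⊕ 4)) ⊗ ((6 ⊕ 1) ⊗ (-4 ⊗ 7))) gives -1.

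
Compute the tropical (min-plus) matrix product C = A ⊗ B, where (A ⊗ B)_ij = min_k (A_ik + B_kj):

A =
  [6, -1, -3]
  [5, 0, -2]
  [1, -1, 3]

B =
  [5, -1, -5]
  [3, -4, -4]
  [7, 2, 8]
A ⊗ B =
  [2, -5, -5]
  [3, -4, -4]
  [2, -5, -5]

Apply the min-plus product entry-by-entry:
  C[0][0] = min over k of (A[0][0] + B[0][0] = 6 + 5 = 11, A[0][1] + B[1][0] = -1 + 3 = 2, A[0][2] + B[2][0] = -3 + 7 = 4) = 2 (attained at k = 1)
  C[0][1] = min over k of (A[0][0] + B[0][1] = 6 + -1 = 5, A[0][1] + B[1][1] = -1 + -4 = -5, A[0][2] + B[2][1] = -3 + 2 = -1) = -5 (attained at k = 1)
  C[0][2] = min over k of (A[0][0] + B[0][2] = 6 + -5 = 1, A[0][1] + B[1][2] = -1 + -4 = -5, A[0][2] + B[2][2] = -3 + 8 = 5) = -5 (attained at k = 1)
  C[1][0] = min over k of (A[1][0] + B[0][0] = 5 + 5 = 10, A[1][1] + B[1][0] = 0 + 3 = 3, A[1][2] + B[2][0] = -2 + 7 = 5) = 3 (attained at k = 1)
  C[1][1] = min over k of (A[1][0] + B[0][1] = 5 + -1 = 4, A[1][1] + B[1][1] = 0 + -4 = -4, A[1][2] + B[2][1] = -2 + 2 = 0) = -4 (attained at k = 1)
  C[1][2] = min over k of (A[1][0] + B[0][2] = 5 + -5 = 0, A[1][1] + B[1][2] = 0 + -4 = -4, A[1][2] + B[2][2] = -2 + 8 = 6) = -4 (attained at k = 1)
  C[2][0] = min over k of (A[2][0] + B[0][0] = 1 + 5 = 6, A[2][1] + B[1][0] = -1 + 3 = 2, A[2][2] + B[2][0] = 3 + 7 = 10) = 2 (attained at k = 1)
  C[2][1] = min over k of (A[2][0] + B[0][1] = 1 + -1 = 0, A[2][1] + B[1][1] = -1 + -4 = -5, A[2][2] + B[2][1] = 3 + 2 = 5) = -5 (attained at k = 1)
  C[2][2] = min over k of (A[2][0] + B[0][2] = 1 + -5 = -4, A[2][1] + B[1][2] = -1 + -4 = -5, A[2][2] + B[2][2] = 3 + 8 = 11) = -5 (attained at k = 1)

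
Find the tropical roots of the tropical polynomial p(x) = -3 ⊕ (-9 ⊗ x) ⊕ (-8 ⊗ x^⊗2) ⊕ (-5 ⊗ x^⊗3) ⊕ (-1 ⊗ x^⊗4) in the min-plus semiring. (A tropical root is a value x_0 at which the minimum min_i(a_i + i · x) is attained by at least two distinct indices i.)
Roots: {-4, -3, -1, 6}

Each tropical root is a break point of the lower envelope of the lines y = a_i + i · x (there are 5 lines, with slopes 0, 1, ..., 4). Only the lines that attain the minimum somewhere contribute to roots; other lines are dominated. Here the surviving (envelope) indices are i = 4, i = 3, i = 2, i = 1, i = 0.
Intersections between consecutive envelope lines give the roots: for adjacent envelope indices i < j the intersection is x = (a_i − a_j) / (j − i). Reading off the sorted break points: {-4, -3, -1, 6}.
Verification: at each break x_0, at least two indices attain the minimum of min_i(a_i + i · x_0).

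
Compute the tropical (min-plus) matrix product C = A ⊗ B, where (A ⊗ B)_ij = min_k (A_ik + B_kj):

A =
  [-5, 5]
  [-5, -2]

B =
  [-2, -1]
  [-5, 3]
A ⊗ B =
  [-7, -6]
  [-7, -6]

Apply the min-plus product entry-by-entry:
  C[0][0] = min over k of (A[0][0] + B[0][0] = -5 + -2 = -7, A[0][1] + B[1][0] = 5 + -5 = 0) = -7 (attained at k = 0)
  C[0][1] = min over k of (A[0][0] + B[0][1] = -5 + -1 = -6, A[0][1] + B[1][1] = 5 + 3 = 8) = -6 (attained at k = 0)
  C[1][0] = min over k of (A[1][0] + B[0][0] = -5 + -2 = -7, A[1][1] + B[1][0] = -2 + -5 = -7) = -7 (attained at k = 0)
  C[1][1] = min over k of (A[1][0] + B[0][1] = -5 + -1 = -6, A[1][1] + B[1][1] = -2 + 3 = 1) = -6 (attained at k = 0)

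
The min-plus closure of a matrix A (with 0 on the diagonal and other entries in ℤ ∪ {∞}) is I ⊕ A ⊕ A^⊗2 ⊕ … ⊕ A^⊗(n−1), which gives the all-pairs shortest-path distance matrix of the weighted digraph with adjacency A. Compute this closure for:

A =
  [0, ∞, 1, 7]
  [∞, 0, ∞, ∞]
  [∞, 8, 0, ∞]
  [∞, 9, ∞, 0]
Closure =
  [0, 9, 1, 7]
  [∞, 0, ∞, ∞]
  [∞, 8, 0, ∞]
  [∞, 9, ∞, 0]

This is the Floyd-Warshall all-pairs shortest-path computation. For each intermediate vertex k = 0, 1, …, 3, update dist[i][j] ← min(dist[i][j], dist[i][k] + dist[k][j]). The final matrix gives, for each (i, j), the minimum total weight of any directed path from i to j (possibly empty when i = j).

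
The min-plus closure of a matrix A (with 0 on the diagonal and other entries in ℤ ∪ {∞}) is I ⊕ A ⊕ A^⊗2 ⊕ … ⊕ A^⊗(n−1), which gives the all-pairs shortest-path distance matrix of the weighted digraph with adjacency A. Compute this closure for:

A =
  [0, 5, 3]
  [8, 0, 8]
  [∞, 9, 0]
Closure =
  [0, 5, 3]
  [8, 0, 8]
  [17, 9, 0]

This is the Floyd-Warshall all-pairs shortest-path computation. For each intermediate vertex k = 0, 1, …, 2, update dist[i][j] ← min(dist[i][j], dist[i][k] + dist[k][j]). The final matrix gives, for each (i, j), the minimum total weight of any directed path from i to j (possibly empty when i = j).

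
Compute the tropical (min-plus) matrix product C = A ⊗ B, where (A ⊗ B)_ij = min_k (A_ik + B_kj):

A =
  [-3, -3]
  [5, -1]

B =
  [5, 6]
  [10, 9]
A ⊗ B =
  [2, 3]
  [9, 8]

Apply the min-plus product entry-by-entry:
  C[0][0] = min over k of (A[0][0] + B[0][0] = -3 + 5 = 2, A[0][1] + B[1][0] = -3 + 10 = 7) = 2 (attained at k = 0)
  C[0][1] = min over k of (A[0][0] + B[0][1] = -3 + 6 = 3, A[0][1] + B[1][1] = -3 + 9 = 6) = 3 (attained at k = 0)
  C[1][0] = min over k of (A[1][0] + B[0][0] = 5 + 5 = 10, A[1][1] + B[1][0] = -1 + 10 = 9) = 9 (attained at k = 1)
  C[1][1] = min over k of (A[1][0] + B[0][1] = 5 + 6 = 11, A[1][1] + B[1][1] = -1 + 9 = 8) = 8 (attained at k = 1)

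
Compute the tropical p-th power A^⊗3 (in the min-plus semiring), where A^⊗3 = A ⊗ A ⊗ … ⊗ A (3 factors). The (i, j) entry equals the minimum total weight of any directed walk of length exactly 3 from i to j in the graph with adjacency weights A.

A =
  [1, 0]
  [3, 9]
A^⊗3 =
  [3, 2]
  [5, 4]

Each entry (A^⊗3)_ij equals the minimum over all length-3 walks i = v_0 → v_1 → … → v_3 = j of Σ_t A[v_t][v_{t+1}]. For example, for (i, j) = (0, 1) we minimise over 4 possible intermediate vertex sequences; the minimum is 2, attained along the walk 0 → 0 → 0 → 1.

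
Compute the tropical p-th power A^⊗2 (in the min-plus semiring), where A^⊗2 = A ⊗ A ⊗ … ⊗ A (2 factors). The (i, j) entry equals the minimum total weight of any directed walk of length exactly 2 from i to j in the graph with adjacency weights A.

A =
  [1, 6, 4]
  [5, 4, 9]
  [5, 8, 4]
A^⊗2 =
  [2, 7, 5]
  [6, 8, 9]
  [6, 11, 8]

Each entry (A^⊗2)_ij equals the minimum over all length-2 walks i = v_0 → v_1 → … → v_2 = j of Σ_t A[v_t][v_{t+1}]. For example, for (i, j) = (0, 2) we minimise over 3 possible intermediate vertex sequences; the minimum is 5, attained along the walk 0 → 0 → 2.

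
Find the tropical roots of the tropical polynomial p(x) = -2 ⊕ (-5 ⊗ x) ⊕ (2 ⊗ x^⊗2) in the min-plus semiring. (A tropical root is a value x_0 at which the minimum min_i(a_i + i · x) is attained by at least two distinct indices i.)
Roots: {-7, 3}

Each tropical root is a break point of the lower envelope of the lines y = a_i + i · x (there are 3 lines, with slopes 0, 1, ..., 2). Only the lines that attain the minimum somewhere contribute to roots; other lines are dominated. Here the surviving (envelope) indices are i = 2, i = 1, i = 0.
Intersections between consecutive envelope lines give the roots: for adjacent envelope indices i < j the intersection is x = (a_i − a_j) / (j − i). Reading off the sorted break points: {-7, 3}.
Verification: at each break x_0, at least two indices attain the minimum of min_i(a_i + i · x_0).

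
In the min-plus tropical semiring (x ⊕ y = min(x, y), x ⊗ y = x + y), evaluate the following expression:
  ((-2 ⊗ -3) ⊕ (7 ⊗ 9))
((-2 ⊗ -3) ⊕ (7 ⊗ 9)) = -5

Expand innermost to outermost. Recall ⊕ takes the minimum of its arguments and ⊗ takes their sum. Working out the expression ((-2 ⊗ -3) ⊕ (7 ⊗ 9)) gives -5.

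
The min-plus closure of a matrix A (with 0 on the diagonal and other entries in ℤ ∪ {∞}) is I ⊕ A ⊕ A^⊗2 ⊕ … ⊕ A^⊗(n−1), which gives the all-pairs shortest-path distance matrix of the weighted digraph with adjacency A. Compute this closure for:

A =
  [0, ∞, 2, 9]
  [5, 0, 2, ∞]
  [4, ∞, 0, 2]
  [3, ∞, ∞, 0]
Closure =
  [0, ∞, 2, 4]
  [5, 0, 2, 4]
  [4, ∞, 0, 2]
  [3, ∞, 5, 0]

This is the Floyd-Warshall all-pairs shortest-path computation. For each intermediate vertex k = 0, 1, …, 3, update dist[i][j] ← min(dist[i][j], dist[i][k] + dist[k][j]). The final matrix gives, for each (i, j), the minimum total weight of any directed path from i to j (possibly empty when i = j).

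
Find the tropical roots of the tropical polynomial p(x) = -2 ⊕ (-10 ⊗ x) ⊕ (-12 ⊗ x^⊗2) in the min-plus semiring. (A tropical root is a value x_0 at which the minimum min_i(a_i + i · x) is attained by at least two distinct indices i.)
Roots: {2, 8}

Each tropical root is a break point of the lower envelope of the lines y = a_i + i · x (there are 3 lines, with slopes 0, 1, ..., 2). Only the lines that attain the minimum somewhere contribute to roots; other lines are dominated. Here the surviving (envelope) indices are i = 2, i = 1, i = 0.
Intersections between consecutive envelope lines give the roots: for adjacent envelope indices i < j the intersection is x = (a_i − a_j) / (j − i). Reading off the sorted break points: {2, 8}.
Verification: at each break x_0, at least two indices attain the minimum of min_i(a_i + i · x_0).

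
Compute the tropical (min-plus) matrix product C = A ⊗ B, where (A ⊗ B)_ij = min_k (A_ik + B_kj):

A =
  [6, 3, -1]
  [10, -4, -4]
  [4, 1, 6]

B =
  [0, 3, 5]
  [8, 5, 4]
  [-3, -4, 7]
A ⊗ B =
  [-4, -5, 6]
  [-7, -8, 0]
  [3, 2, 5]

Apply the min-plus product entry-by-entry:
  C[0][0] = min over k of (A[0][0] + B[0][0] = 6 + 0 = 6, A[0][1] + B[1][0] = 3 + 8 = 11, A[0][2] + B[2][0] = -1 + -3 = -4) = -4 (attained at k = 2)
  C[0][1] = min over k of (A[0][0] + B[0][1] = 6 + 3 = 9, A[0][1] + B[1][1] = 3 + 5 = 8, A[0][2] + B[2][1] = -1 + -4 = -5) = -5 (attained at k = 2)
  C[0][2] = min over k of (A[0][0] + B[0][2] = 6 + 5 = 11, A[0][1] + B[1][2] = 3 + 4 = 7, A[0][2] + B[2][2] = -1 + 7 = 6) = 6 (attained at k = 2)
  C[1][0] = min over k of (A[1][0] + B[0][0] = 10 + 0 = 10, A[1][1] + B[1][0] = -4 + 8 = 4, A[1][2] + B[2][0] = -4 + -3 = -7) = -7 (attained at k = 2)
  C[1][1] = min over k of (A[1][0] + B[0][1] = 10 + 3 = 13, A[1][1] + B[1][1] = -4 + 5 = 1, A[1][2] + B[2][1] = -4 + -4 = -8) = -8 (attained at k = 2)
  C[1][2] = min over k of (A[1][0] + B[0][2] = 10 + 5 = 15, A[1][1] + B[1][2] = -4 + 4 = 0, A[1][2] + B[2][2] = -4 + 7 = 3) = 0 (attained at k = 1)
  C[2][0] = min over k of (A[2][0] + B[0][0] = 4 + 0 = 4, A[2][1] + B[1][0] = 1 + 8 = 9, A[2][2] + B[2][0] = 6 + -3 = 3) = 3 (attained at k = 2)
  C[2][1] = min over k of (A[2][0] + B[0][1] = 4 + 3 = 7, A[2][1] + B[1][1] = 1 + 5 = 6, A[2][2] + B[2][1] = 6 + -4 = 2) = 2 (attained at k = 2)
  C[2][2] = min over k of (A[2][0] + B[0][2] = 4 + 5 = 9, A[2][1] + B[1][2] = 1 + 4 = 5, A[2][2] + B[2][2] = 6 + 7 = 13) = 5 (attained at k = 1)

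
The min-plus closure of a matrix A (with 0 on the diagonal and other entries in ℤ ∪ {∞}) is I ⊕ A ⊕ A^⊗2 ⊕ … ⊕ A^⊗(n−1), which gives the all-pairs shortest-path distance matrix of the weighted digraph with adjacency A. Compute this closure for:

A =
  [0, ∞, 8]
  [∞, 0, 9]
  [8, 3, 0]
Closure =
  [0, 11, 8]
  [17, 0, 9]
  [8, 3, 0]

This is the Floyd-Warshall all-pairs shortest-path computation. For each intermediate vertex k = 0, 1, …, 2, update dist[i][j] ← min(dist[i][j], dist[i][k] + dist[k][j]). The final matrix gives, for each (i, j), the minimum total weight of any directed path from i to j (possibly empty when i = j).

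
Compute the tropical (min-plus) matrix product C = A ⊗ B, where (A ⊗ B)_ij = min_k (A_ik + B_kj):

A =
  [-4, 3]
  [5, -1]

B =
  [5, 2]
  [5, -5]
A ⊗ B =
  [1, -2]
  [4, -6]

Apply the min-plus product entry-by-entry:
  C[0][0] = min over k of (A[0][0] + B[0][0] = -4 + 5 = 1, A[0][1] + B[1][0] = 3 + 5 = 8) = 1 (attained at k = 0)
  C[0][1] = min over k of (A[0][0] + B[0][1] = -4 + 2 = -2, A[0][1] + B[1][1] = 3 + -5 = -2) = -2 (attained at k = 0)
  C[1][0] = min over k of (A[1][0] + B[0][0] = 5 + 5 = 10, A[1][1] + B[1][0] = -1 + 5 = 4) = 4 (attained at k = 1)
  C[1][1] = min over k of (A[1][0] + B[0][1] = 5 + 2 = 7, A[1][1] + B[1][1] = -1 + -5 = -6) = -6 (attained at k = 1)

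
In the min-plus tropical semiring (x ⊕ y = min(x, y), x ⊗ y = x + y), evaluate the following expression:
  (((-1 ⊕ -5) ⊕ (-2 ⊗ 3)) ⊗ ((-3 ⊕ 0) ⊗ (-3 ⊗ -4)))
(((-1 ⊕ -5) ⊕ (-2 ⊗ 3)) ⊗ ((-3 ⊕ 0) ⊗ (-3 ⊗ -4))) = -15

Expand innermost to outermost. Recall ⊕ takes the minimum of its arguments and ⊗ takes their sum. Working out the expression (((-1 ⊕ -5) ⊕ (-2 ⊗ 3)) ⊗ ((-3 ⊕ 0) ⊗ (-3 ⊗ -4))) gives -15.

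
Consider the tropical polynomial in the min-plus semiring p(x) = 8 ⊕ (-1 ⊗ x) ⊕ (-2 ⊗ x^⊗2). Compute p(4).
p(4) = 3

A tropical monomial a ⊗ x^⊗i evaluates to a + i · x. Evaluating each term at x = 4:
  Term 0 contributes 8 + 0 · 4 = 8
  Term 1 contributes -1 + 1 · 4 = 3
  Term 2 contributes -2 + 2 · 4 = 6
p(4) = ⊕ of these = min[8, 3, 6] = 3.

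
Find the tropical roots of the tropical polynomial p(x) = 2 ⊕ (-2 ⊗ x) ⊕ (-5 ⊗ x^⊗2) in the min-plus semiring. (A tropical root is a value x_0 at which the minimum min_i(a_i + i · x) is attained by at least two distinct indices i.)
Roots: {3, 4}

Each tropical root is a break point of the lower envelope of the lines y = a_i + i · x (there are 3 lines, with slopes 0, 1, ..., 2). Only the lines that attain the minimum somewhere contribute to roots; other lines are dominated. Here the surviving (envelope) indices are i = 2, i = 1, i = 0.
Intersections between consecutive envelope lines give the roots: for adjacent envelope indices i < j the intersection is x = (a_i − a_j) / (j − i). Reading off the sorted break points: {3, 4}.
Verification: at each break x_0, at least two indices attain the minimum of min_i(a_i + i · x_0).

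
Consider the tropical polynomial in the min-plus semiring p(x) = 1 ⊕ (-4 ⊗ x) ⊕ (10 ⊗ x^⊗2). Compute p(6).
p(6) = 1

A tropical monomial a ⊗ x^⊗i evaluates to a + i · x. Evaluating each term at x = 6:
  Term 0 contributes 1 + 0 · 6 = 1
  Term 1 contributes -4 + 1 · 6 = 2
  Term 2 contributes 10 + 2 · 6 = 22
p(6) = ⊕ of these = min[1, 2, 22] = 1.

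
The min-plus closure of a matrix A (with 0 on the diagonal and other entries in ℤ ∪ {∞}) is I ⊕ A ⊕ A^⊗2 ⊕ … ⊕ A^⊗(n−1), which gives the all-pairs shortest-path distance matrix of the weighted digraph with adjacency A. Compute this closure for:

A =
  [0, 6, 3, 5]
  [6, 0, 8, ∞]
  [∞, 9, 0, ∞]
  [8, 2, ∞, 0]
Closure =
  [0, 6, 3, 5]
  [6, 0, 8, 11]
  [15, 9, 0, 20]
  [8, 2, 10, 0]

This is the Floyd-Warshall all-pairs shortest-path computation. For each intermediate vertex k = 0, 1, …, 3, update dist[i][j] ← min(dist[i][j], dist[i][k] + dist[k][j]). The final matrix gives, for each (i, j), the minimum total weight of any directed path from i to j (possibly empty when i = j).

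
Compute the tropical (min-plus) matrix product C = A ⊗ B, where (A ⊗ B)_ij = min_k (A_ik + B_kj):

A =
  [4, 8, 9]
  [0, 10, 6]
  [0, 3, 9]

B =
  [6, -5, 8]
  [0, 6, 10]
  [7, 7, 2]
A ⊗ B =
  [8, -1, 11]
  [6, -5, 8]
  [3, -5, 8]

Apply the min-plus product entry-by-entry:
  C[0][0] = min over k of (A[0][0] + B[0][0] = 4 + 6 = 10, A[0][1] + B[1][0] = 8 + 0 = 8, A[0][2] + B[2][0] = 9 + 7 = 16) = 8 (attained at k = 1)
  C[0][1] = min over k of (A[0][0] + B[0][1] = 4 + -5 = -1, A[0][1] + B[1][1] = 8 + 6 = 14, A[0][2] + B[2][1] = 9 + 7 = 16) = -1 (attained at k = 0)
  C[0][2] = min over k of (A[0][0] + B[0][2] = 4 + 8 = 12, A[0][1] + B[1][2] = 8 + 10 = 18, A[0][2] + B[2][2] = 9 + 2 = 11) = 11 (attained at k = 2)
  C[1][0] = min over k of (A[1][0] + B[0][0] = 0 + 6 = 6, A[1][1] + B[1][0] = 10 + 0 = 10, A[1][2] + B[2][0] = 6 + 7 = 13) = 6 (attained at k = 0)
  C[1][1] = min over k of (A[1][0] + B[0][1] = 0 + -5 = -5, A[1][1] + B[1][1] = 10 + 6 = 16, A[1][2] + B[2][1] = 6 + 7 = 13) = -5 (attained at k = 0)
  C[1][2] = min over k of (A[1][0] + B[0][2] = 0 + 8 = 8, A[1][1] + B[1][2] = 10 + 10 = 20, A[1][2] + B[2][2] = 6 + 2 = 8) = 8 (attained at k = 0)
  C[2][0] = min over k of (A[2][0] + B[0][0] = 0 + 6 = 6, A[2][1] + B[1][0] = 3 + 0 = 3, A[2][2] + B[2][0] = 9 + 7 = 16) = 3 (attained at k = 1)
  C[2][1] = min over k of (A[2][0] + B[0][1] = 0 + -5 = -5, A[2][1] + B[1][1] = 3 + 6 = 9, A[2][2] + B[2][1] = 9 + 7 = 16) = -5 (attained at k = 0)
  C[2][2] = min over k of (A[2][0] + B[0][2] = 0 + 8 = 8, A[2][1] + B[1][2] = 3 + 10 = 13, A[2][2] + B[2][2] = 9 + 2 = 11) = 8 (attained at k = 0)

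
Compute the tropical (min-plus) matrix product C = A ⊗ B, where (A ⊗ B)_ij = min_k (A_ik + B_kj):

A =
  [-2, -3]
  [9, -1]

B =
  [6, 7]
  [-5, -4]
A ⊗ B =
  [-8, -7]
  [-6, -5]

Apply the min-plus product entry-by-entry:
  C[0][0] = min over k of (A[0][0] + B[0][0] = -2 + 6 = 4, A[0][1] + B[1][0] = -3 + -5 = -8) = -8 (attained at k = 1)
  C[0][1] = min over k of (A[0][0] + B[0][1] = -2 + 7 = 5, A[0][1] + B[1][1] = -3 + -4 = -7) = -7 (attained at k = 1)
  C[1][0] = min over k of (A[1][0] + B[0][0] = 9 + 6 = 15, A[1][1] + B[1][0] = -1 + -5 = -6) = -6 (attained at k = 1)
  C[1][1] = min over k of (A[1][0] + B[0][1] = 9 + 7 = 16, A[1][1] + B[1][1] = -1 + -4 = -5) = -5 (attained at k = 1)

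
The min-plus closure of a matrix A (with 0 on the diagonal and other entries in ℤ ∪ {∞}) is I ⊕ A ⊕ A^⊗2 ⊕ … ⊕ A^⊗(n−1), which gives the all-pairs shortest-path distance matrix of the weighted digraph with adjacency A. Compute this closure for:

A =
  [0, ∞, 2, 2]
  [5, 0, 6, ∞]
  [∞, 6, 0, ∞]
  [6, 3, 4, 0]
Closure =
  [0, 5, 2, 2]
  [5, 0, 6, 7]
  [11, 6, 0, 13]
  [6, 3, 4, 0]

This is the Floyd-Warshall all-pairs shortest-path computation. For each intermediate vertex k = 0, 1, …, 3, update dist[i][j] ← min(dist[i][j], dist[i][k] + dist[k][j]). The final matrix gives, for each (i, j), the minimum total weight of any directed path from i to j (possibly empty when i = j).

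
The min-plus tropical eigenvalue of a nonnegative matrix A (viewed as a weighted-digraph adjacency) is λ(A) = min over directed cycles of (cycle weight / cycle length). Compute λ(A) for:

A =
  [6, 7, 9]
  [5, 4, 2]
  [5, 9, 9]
λ(A) = 4

Enumerate directed cycles and compute their means (weight / length). Sample:
  cycle 0 → 0: weight = 6, length = 1, mean = 6/1 ≈ 6.000
  cycle 1 → 1: weight = 4, length = 1, mean = 4/1 ≈ 4.000
  cycle 2 → 2: weight = 9, length = 1, mean = 9/1 ≈ 9.000
  cycle 0 → 1 → 0: weight = 12, length = 2, mean = 12/2 ≈ 6.000
  cycle 0 → 2 → 0: weight = 14, length = 2, mean = 14/2 ≈ 7.000
  cycle 1 → 0 → 1: weight = 12, length = 2, mean = 12/2 ≈ 6.000
Minimum mean = 4.000, attained e.g. along the cycle 1 → 1 with weight 4 and length 1. So λ(A) = 4/1 = 4.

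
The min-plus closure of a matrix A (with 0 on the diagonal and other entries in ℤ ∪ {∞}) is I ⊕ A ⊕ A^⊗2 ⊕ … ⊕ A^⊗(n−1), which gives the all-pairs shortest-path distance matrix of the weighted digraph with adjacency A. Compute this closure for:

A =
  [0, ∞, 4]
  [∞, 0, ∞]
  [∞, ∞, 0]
Closure =
  [0, ∞, 4]
  [∞, 0, ∞]
  [∞, ∞, 0]

This is the Floyd-Warshall all-pairs shortest-path computation. For each intermediate vertex k = 0, 1, …, 2, update dist[i][j] ← min(dist[i][j], dist[i][k] + dist[k][j]). The final matrix gives, for each (i, j), the minimum total weight of any directed path from i to j (possibly empty when i = j).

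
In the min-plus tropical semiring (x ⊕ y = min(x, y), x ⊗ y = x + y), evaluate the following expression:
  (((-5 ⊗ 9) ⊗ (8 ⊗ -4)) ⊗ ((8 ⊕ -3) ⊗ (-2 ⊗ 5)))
(((-5 ⊗ 9) ⊗ (8 ⊗ -4)) ⊗ ((8 ⊕ -3) ⊗ (-2 ⊗ 5))) = 8

Expand innermost to outermost. Recall ⊕ takes the minimum of its arguments and ⊗ takes their sum. Working out the expression (((-5 ⊗ 9) ⊗ (8 ⊗ -4)) ⊗ ((8 ⊕ -3) ⊗ (-2 ⊗ 5))) gives 8.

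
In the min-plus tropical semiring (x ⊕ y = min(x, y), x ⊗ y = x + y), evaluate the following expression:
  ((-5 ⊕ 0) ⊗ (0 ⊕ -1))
((-5 ⊕ 0) ⊗ (0 ⊕ -1)) = -6

Expand innermost to outermost. Recall ⊕ takes the minimum of its arguments and ⊗ takes their sum. Working out the expression ((-5 ⊕ 0) ⊗ (0 ⊕ -1)) gives -6.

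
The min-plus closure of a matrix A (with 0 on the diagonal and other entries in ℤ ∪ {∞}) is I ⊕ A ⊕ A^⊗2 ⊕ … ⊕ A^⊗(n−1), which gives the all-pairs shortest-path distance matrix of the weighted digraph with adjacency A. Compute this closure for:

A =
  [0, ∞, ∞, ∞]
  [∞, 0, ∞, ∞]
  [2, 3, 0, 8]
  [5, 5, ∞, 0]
Closure =
  [0, ∞, ∞, ∞]
  [∞, 0, ∞, ∞]
  [2, 3, 0, 8]
  [5, 5, ∞, 0]

This is the Floyd-Warshall all-pairs shortest-path computation. For each intermediate vertex k = 0, 1, …, 3, update dist[i][j] ← min(dist[i][j], dist[i][k] + dist[k][j]). The final matrix gives, for each (i, j), the minimum total weight of any directed path from i to j (possibly empty when i = j).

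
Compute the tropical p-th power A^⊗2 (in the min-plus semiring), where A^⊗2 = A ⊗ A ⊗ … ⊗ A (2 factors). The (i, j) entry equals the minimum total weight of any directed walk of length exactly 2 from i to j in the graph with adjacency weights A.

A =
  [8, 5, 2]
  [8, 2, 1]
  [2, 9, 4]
A^⊗2 =
  [4, 7, 6]
  [3, 4, 3]
  [6, 7, 4]

Each entry (A^⊗2)_ij equals the minimum over all length-2 walks i = v_0 → v_1 → … → v_2 = j of Σ_t A[v_t][v_{t+1}]. For example, for (i, j) = (0, 2) we minimise over 3 possible intermediate vertex sequences; the minimum is 6, attained along the walk 0 → 1 → 2.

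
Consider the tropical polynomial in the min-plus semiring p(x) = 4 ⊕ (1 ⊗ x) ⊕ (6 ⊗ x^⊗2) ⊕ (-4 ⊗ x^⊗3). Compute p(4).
p(4) = 4

A tropical monomial a ⊗ x^⊗i evaluates to a + i · x. Evaluating each term at x = 4:
  Term 0 contributes 4 + 0 · 4 = 4
  Term 1 contributes 1 + 1 · 4 = 5
  Term 2 contributes 6 + 2 · 4 = 14
  Term 3 contributes -4 + 3 · 4 = 8
p(4) = ⊕ of these = min[4, 5, 14, 8] = 4.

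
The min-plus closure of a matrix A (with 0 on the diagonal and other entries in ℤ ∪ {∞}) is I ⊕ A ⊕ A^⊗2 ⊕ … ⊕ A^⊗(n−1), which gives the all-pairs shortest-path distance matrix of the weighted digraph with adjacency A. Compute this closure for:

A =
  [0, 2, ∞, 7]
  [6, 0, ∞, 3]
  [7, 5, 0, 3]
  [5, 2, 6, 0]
Closure =
  [0, 2, 11, 5]
  [6, 0, 9, 3]
  [7, 5, 0, 3]
  [5, 2, 6, 0]

This is the Floyd-Warshall all-pairs shortest-path computation. For each intermediate vertex k = 0, 1, …, 3, update dist[i][j] ← min(dist[i][j], dist[i][k] + dist[k][j]). The final matrix gives, for each (i, j), the minimum total weight of any directed path from i to j (possibly empty when i = j).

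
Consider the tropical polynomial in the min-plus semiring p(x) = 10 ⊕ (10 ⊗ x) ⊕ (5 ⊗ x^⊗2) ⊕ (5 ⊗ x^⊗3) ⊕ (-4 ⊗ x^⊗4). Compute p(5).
p(5) = 10

A tropical monomial a ⊗ x^⊗i evaluates to a + i · x. Evaluating each term at x = 5:
  Term 0 contributes 10 + 0 · 5 = 10
  Term 1 contributes 10 + 1 · 5 = 15
  Term 2 contributes 5 + 2 · 5 = 15
  Term 3 contributes 5 + 3 · 5 = 20
  Term 4 contributes -4 + 4 · 5 = 16
p(5) = ⊕ of these = min[10, 15, 15, 20, 16] = 10.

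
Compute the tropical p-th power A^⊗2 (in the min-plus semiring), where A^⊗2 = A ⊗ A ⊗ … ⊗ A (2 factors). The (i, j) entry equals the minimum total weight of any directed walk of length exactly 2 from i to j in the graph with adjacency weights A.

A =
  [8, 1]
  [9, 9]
A^⊗2 =
  [10, 9]
  [17, 10]

Each entry (A^⊗2)_ij equals the minimum over all length-2 walks i = v_0 → v_1 → … → v_2 = j of Σ_t A[v_t][v_{t+1}]. For example, for (i, j) = (0, 1) we minimise over 2 possible intermediate vertex sequences; the minimum is 9, attained along the walk 0 → 0 → 1.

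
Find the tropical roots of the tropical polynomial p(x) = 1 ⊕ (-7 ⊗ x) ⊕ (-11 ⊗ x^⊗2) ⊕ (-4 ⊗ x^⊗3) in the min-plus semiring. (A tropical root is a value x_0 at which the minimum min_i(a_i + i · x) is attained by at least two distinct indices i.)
Roots: {-7, 4, 8}

Each tropical root is a break point of the lower envelope of the lines y = a_i + i · x (there are 4 lines, with slopes 0, 1, ..., 3). Only the lines that attain the minimum somewhere contribute to roots; other lines are dominated. Here the surviving (envelope) indices are i = 3, i = 2, i = 1, i = 0.
Intersections between consecutive envelope lines give the roots: for adjacent envelope indices i < j the intersection is x = (a_i − a_j) / (j − i). Reading off the sorted break points: {-7, 4, 8}.
Verification: at each break x_0, at least two indices attain the minimum of min_i(a_i + i · x_0).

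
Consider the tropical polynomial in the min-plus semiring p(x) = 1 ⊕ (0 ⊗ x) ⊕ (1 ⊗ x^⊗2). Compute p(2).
p(2) = 1

A tropical monomial a ⊗ x^⊗i evaluates to a + i · x. Evaluating each term at x = 2:
  Term 0 contributes 1 + 0 · 2 = 1
  Term 1 contributes 0 + 1 · 2 = 2
  Term 2 contributes 1 + 2 · 2 = 5
p(2) = ⊕ of these = min[1, 2, 5] = 1.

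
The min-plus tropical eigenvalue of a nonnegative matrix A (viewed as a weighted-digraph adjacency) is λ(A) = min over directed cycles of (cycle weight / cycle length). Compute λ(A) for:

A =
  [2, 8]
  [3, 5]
λ(A) = 2

Enumerate directed cycles and compute their means (weight / length). Sample:
  cycle 0 → 0: weight = 2, length = 1, mean = 2/1 ≈ 2.000
  cycle 1 → 1: weight = 5, length = 1, mean = 5/1 ≈ 5.000
  cycle 0 → 1 → 0: weight = 11, length = 2, mean = 11/2 ≈ 5.500
  cycle 1 → 0 → 1: weight = 11, length = 2, mean = 11/2 ≈ 5.500
Minimum mean = 2.000, attained e.g. along the cycle 0 → 0 with weight 2 and length 1. So λ(A) = 2/1 = 2.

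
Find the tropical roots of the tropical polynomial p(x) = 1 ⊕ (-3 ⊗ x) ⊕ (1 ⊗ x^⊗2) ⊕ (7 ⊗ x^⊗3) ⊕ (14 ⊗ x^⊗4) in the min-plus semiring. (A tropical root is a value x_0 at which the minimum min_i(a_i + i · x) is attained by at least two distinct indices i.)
Roots: {-7, -6, -4, 4}

Each tropical root is a break point of the lower envelope of the lines y = a_i + i · x (there are 5 lines, with slopes 0, 1, ..., 4). Only the lines that attain the minimum somewhere contribute to roots; other lines are dominated. Here the surviving (envelope) indices are i = 4, i = 3, i = 2, i = 1, i = 0.
Intersections between consecutive envelope lines give the roots: for adjacent envelope indices i < j the intersection is x = (a_i − a_j) / (j − i). Reading off the sorted break points: {-7, -6, -4, 4}.
Verification: at each break x_0, at least two indices attain the minimum of min_i(a_i + i · x_0).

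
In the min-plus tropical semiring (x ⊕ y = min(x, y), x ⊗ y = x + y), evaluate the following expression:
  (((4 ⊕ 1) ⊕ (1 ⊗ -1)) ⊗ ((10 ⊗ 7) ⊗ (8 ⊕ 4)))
(((4 ⊕ 1) ⊕ (1 ⊗ -1)) ⊗ ((10 ⊗ 7) ⊗ (8 ⊕ 4))) = 21

Expand innermost to outermost. Recall ⊕ takes the minimum of its arguments and ⊗ takes their sum. Working out the expression (((4 ⊕ 1) ⊕ (1 ⊗ -1)) ⊗ ((10 ⊗ 7) ⊗ (8 ⊕ 4))) gives 21.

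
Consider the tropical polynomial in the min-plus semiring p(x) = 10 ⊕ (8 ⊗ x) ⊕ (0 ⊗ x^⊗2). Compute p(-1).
p(-1) = -2

A tropical monomial a ⊗ x^⊗i evaluates to a + i · x. Evaluating each term at x = -1:
  Term 0 contributes 10 + 0 · -1 = 10
  Term 1 contributes 8 + 1 · -1 = 7
  Term 2 contributes 0 + 2 · -1 = -2
p(-1) = ⊕ of these = min[10, 7, -2] = -2.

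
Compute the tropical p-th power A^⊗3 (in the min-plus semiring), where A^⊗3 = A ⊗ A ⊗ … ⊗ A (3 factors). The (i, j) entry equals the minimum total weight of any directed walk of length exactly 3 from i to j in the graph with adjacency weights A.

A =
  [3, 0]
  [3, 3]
A^⊗3 =
  [6, 3]
  [6, 6]

Each entry (A^⊗3)_ij equals the minimum over all length-3 walks i = v_0 → v_1 → … → v_3 = j of Σ_t A[v_t][v_{t+1}]. For example, for (i, j) = (0, 1) we minimise over 4 possible intermediate vertex sequences; the minimum is 3, attained along the walk 0 → 1 → 0 → 1.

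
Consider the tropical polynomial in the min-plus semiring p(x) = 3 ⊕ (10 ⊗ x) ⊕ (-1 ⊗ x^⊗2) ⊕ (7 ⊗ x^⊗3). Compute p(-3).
p(-3) = -7

A tropical monomial a ⊗ x^⊗i evaluates to a + i · x. Evaluating each term at x = -3:
  Term 0 contributes 3 + 0 · -3 = 3
  Term 1 contributes 10 + 1 · -3 = 7
  Term 2 contributes -1 + 2 · -3 = -7
  Term 3 contributes 7 + 3 · -3 = -2
p(-3) = ⊕ of these = min[3, 7, -7, -2] = -7.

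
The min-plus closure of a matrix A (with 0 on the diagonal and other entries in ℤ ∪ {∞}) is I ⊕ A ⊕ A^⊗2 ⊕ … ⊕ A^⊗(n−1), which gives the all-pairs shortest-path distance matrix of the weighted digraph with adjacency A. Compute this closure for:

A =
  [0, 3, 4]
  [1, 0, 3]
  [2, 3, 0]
Closure =
  [0, 3, 4]
  [1, 0, 3]
  [2, 3, 0]

This is the Floyd-Warshall all-pairs shortest-path computation. For each intermediate vertex k = 0, 1, …, 2, update dist[i][j] ← min(dist[i][j], dist[i][k] + dist[k][j]). The final matrix gives, for each (i, j), the minimum total weight of any directed path from i to j (possibly empty when i = j).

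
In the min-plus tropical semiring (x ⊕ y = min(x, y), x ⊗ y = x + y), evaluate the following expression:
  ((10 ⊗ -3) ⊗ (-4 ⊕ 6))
((10 ⊗ -3) ⊗ (-4 ⊕ 6)) = 3

Expand innermost to outermost. Recall ⊕ takes the minimum of its arguments and ⊗ takes their sum. Working out the expression ((10 ⊗ -3) ⊗ (-4 ⊕ 6)) gives 3.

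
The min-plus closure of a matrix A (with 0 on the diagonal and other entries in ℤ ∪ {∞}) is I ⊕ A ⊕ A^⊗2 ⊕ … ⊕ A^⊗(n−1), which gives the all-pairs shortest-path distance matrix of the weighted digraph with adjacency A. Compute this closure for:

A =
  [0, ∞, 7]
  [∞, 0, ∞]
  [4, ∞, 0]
Closure =
  [0, ∞, 7]
  [∞, 0, ∞]
  [4, ∞, 0]

This is the Floyd-Warshall all-pairs shortest-path computation. For each intermediate vertex k = 0, 1, …, 2, update dist[i][j] ← min(dist[i][j], dist[i][k] + dist[k][j]). The final matrix gives, for each (i, j), the minimum total weight of any directed path from i to j (possibly empty when i = j).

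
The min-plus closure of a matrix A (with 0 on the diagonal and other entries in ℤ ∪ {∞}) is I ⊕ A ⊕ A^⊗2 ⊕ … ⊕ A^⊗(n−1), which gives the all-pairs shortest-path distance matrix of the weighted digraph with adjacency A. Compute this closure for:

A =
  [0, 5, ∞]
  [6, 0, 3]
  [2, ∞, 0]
Closure =
  [0, 5, 8]
  [5, 0, 3]
  [2, 7, 0]

This is the Floyd-Warshall all-pairs shortest-path computation. For each intermediate vertex k = 0, 1, …, 2, update dist[i][j] ← min(dist[i][j], dist[i][k] + dist[k][j]). The final matrix gives, for each (i, j), the minimum total weight of any directed path from i to j (possibly empty when i = j).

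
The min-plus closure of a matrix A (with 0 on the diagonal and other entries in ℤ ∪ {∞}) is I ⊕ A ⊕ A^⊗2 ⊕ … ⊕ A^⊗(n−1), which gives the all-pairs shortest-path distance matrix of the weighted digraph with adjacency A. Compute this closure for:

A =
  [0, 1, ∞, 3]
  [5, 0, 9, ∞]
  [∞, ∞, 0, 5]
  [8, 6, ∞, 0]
Closure =
  [0, 1, 10, 3]
  [5, 0, 9, 8]
  [13, 11, 0, 5]
  [8, 6, 15, 0]

This is the Floyd-Warshall all-pairs shortest-path computation. For each intermediate vertex k = 0, 1, …, 3, update dist[i][j] ← min(dist[i][j], dist[i][k] + dist[k][j]). The final matrix gives, for each (i, j), the minimum total weight of any directed path from i to j (possibly empty when i = j).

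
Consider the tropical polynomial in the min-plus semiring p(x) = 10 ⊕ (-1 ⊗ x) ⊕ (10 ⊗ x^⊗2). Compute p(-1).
p(-1) = -2

A tropical monomial a ⊗ x^⊗i evaluates to a + i · x. Evaluating each term at x = -1:
  Term 0 contributes 10 + 0 · -1 = 10
  Term 1 contributes -1 + 1 · -1 = -2
  Term 2 contributes 10 + 2 · -1 = 8
p(-1) = ⊕ of these = min[10, -2, 8] = -2.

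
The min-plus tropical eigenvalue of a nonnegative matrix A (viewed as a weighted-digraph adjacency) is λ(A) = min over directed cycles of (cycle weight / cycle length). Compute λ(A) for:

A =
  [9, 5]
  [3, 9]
λ(A) = 4

Enumerate directed cycles and compute their means (weight / length). Sample:
  cycle 0 → 0: weight = 9, length = 1, mean = 9/1 ≈ 9.000
  cycle 1 → 1: weight = 9, length = 1, mean = 9/1 ≈ 9.000
  cycle 0 → 1 → 0: weight = 8, length = 2, mean = 8/2 ≈ 4.000
  cycle 1 → 0 → 1: weight = 8, length = 2, mean = 8/2 ≈ 4.000
Minimum mean = 4.000, attained e.g. along the cycle 0 → 1 → 0 with weight 8 and length 2. So λ(A) = 8/2 = 4.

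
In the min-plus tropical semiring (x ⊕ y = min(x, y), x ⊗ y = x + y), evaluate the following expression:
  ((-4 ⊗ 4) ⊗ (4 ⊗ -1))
((-4 ⊗ 4) ⊗ (4 ⊗ -1)) = 3

Expand innermost to outermost. Recall ⊕ takes the minimum of its arguments and ⊗ takes their sum. Working out the expression ((-4 ⊗ 4) ⊗ (4 ⊗ -1)) gives 3.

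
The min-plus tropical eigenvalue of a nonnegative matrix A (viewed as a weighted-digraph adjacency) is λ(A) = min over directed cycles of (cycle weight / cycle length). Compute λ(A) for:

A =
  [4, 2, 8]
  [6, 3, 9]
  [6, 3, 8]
λ(A) = 3

Enumerate directed cycles and compute their means (weight / length). Sample:
  cycle 0 → 0: weight = 4, length = 1, mean = 4/1 ≈ 4.000
  cycle 1 → 1: weight = 3, length = 1, mean = 3/1 ≈ 3.000
  cycle 2 → 2: weight = 8, length = 1, mean = 8/1 ≈ 8.000
  cycle 0 → 1 → 0: weight = 8, length = 2, mean = 8/2 ≈ 4.000
  cycle 0 → 2 → 0: weight = 14, length = 2, mean = 14/2 ≈ 7.000
  cycle 1 → 0 → 1: weight = 8, length = 2, mean = 8/2 ≈ 4.000
Minimum mean = 3.000, attained e.g. along the cycle 1 → 1 with weight 3 and length 1. So λ(A) = 3/1 = 3.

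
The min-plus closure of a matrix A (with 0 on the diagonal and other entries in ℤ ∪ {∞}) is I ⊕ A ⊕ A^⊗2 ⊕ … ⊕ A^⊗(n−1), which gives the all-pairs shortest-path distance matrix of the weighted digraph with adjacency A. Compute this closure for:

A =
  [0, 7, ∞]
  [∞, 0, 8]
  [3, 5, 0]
Closure =
  [0, 7, 15]
  [11, 0, 8]
  [3, 5, 0]

This is the Floyd-Warshall all-pairs shortest-path computation. For each intermediate vertex k = 0, 1, …, 2, update dist[i][j] ← min(dist[i][j], dist[i][k] + dist[k][j]). The final matrix gives, for each (i, j), the minimum total weight of any directed path from i to j (possibly empty when i = j).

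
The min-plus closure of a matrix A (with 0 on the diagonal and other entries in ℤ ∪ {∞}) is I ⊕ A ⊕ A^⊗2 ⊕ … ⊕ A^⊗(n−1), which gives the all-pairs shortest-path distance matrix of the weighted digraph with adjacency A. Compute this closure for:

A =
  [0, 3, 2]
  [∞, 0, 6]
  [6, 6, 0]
Closure =
  [0, 3, 2]
  [12, 0, 6]
  [6, 6, 0]

This is the Floyd-Warshall all-pairs shortest-path computation. For each intermediate vertex k = 0, 1, …, 2, update dist[i][j] ← min(dist[i][j], dist[i][k] + dist[k][j]). The final matrix gives, for each (i, j), the minimum total weight of any directed path from i to j (possibly empty when i = j).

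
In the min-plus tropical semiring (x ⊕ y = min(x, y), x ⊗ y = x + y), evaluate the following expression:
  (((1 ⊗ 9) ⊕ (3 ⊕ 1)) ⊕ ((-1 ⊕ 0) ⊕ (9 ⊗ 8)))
(((1 ⊗ 9) ⊕ (3 ⊕ 1)) ⊕ ((-1 ⊕ 0) ⊕ (9 ⊗ 8))) = -1

Expand innermost to outermost. Recall ⊕ takes the minimum of its arguments and ⊗ takes their sum. Working out the expression (((1 ⊗ 9) ⊕ (3 ⊕ 1)) ⊕ ((-1 ⊕ 0) ⊕ (9 ⊗ 8))) gives -1.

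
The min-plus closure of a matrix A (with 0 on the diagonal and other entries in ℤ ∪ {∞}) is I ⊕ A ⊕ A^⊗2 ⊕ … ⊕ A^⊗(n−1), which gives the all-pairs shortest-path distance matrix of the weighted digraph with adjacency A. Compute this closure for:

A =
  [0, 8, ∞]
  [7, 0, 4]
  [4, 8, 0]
Closure =
  [0, 8, 12]
  [7, 0, 4]
  [4, 8, 0]

This is the Floyd-Warshall all-pairs shortest-path computation. For each intermediate vertex k = 0, 1, …, 2, update dist[i][j] ← min(dist[i][j], dist[i][k] + dist[k][j]). The final matrix gives, for each (i, j), the minimum total weight of any directed path from i to j (possibly empty when i = j).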